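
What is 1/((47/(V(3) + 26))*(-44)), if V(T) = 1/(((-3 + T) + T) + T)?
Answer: -157/12408 ≈ -0.012653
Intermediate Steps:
V(T) = 1/(-3 + 3*T) (V(T) = 1/((-3 + 2*T) + T) = 1/(-3 + 3*T))
1/((47/(V(3) + 26))*(-44)) = 1/((47/(1/(3*(-1 + 3)) + 26))*(-44)) = 1/((47/((⅓)/2 + 26))*(-44)) = 1/((47/((⅓)*(½) + 26))*(-44)) = 1/((47/(⅙ + 26))*(-44)) = 1/((47/(157/6))*(-44)) = 1/(((6/157)*47)*(-44)) = 1/((282/157)*(-44)) = 1/(-12408/157) = -157/12408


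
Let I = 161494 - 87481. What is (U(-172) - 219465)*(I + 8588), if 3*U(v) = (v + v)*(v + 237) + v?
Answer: -56245251127/3 ≈ -1.8748e+10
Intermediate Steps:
I = 74013
U(v) = v/3 + 2*v*(237 + v)/3 (U(v) = ((v + v)*(v + 237) + v)/3 = ((2*v)*(237 + v) + v)/3 = (2*v*(237 + v) + v)/3 = (v + 2*v*(237 + v))/3 = v/3 + 2*v*(237 + v)/3)
(U(-172) - 219465)*(I + 8588) = ((⅓)*(-172)*(475 + 2*(-172)) - 219465)*(74013 + 8588) = ((⅓)*(-172)*(475 - 344) - 219465)*82601 = ((⅓)*(-172)*131 - 219465)*82601 = (-22532/3 - 219465)*82601 = -680927/3*82601 = -56245251127/3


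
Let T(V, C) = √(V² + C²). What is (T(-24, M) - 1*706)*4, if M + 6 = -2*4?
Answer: -2824 + 8*√193 ≈ -2712.9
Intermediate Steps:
M = -14 (M = -6 - 2*4 = -6 - 8 = -14)
T(V, C) = √(C² + V²)
(T(-24, M) - 1*706)*4 = (√((-14)² + (-24)²) - 1*706)*4 = (√(196 + 576) - 706)*4 = (√772 - 706)*4 = (2*√193 - 706)*4 = (-706 + 2*√193)*4 = -2824 + 8*√193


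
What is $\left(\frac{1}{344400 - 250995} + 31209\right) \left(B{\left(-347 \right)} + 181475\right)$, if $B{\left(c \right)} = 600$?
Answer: $\frac{106152516064090}{18681} \approx 5.6824 \cdot 10^{9}$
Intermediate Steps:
$\left(\frac{1}{344400 - 250995} + 31209\right) \left(B{\left(-347 \right)} + 181475\right) = \left(\frac{1}{344400 - 250995} + 31209\right) \left(600 + 181475\right) = \left(\frac{1}{93405} + 31209\right) 182075 = \frac{2915076646}{93405} \cdot 182075 = \frac{106152516064090}{18681}$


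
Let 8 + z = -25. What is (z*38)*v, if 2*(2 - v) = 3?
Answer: -627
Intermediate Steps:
v = ½ (v = 2 - ½*3 = 2 - 3/2 = ½ ≈ 0.50000)
z = -33 (z = -8 - 25 = -33)
(z*38)*v = -33*38*(½) = -1254*½ = -627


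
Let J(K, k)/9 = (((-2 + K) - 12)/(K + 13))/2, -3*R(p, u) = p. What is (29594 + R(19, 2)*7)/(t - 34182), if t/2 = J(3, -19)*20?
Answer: -354596/411669 ≈ -0.86136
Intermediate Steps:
R(p, u) = -p/3
J(K, k) = 9*(-14 + K)/(2*(13 + K)) (J(K, k) = 9*((((-2 + K) - 12)/(K + 13))/2) = 9*(((-14 + K)/(13 + K))*(½)) = 9*((-14 + K)/(2*(13 + K))) = 9*(-14 + K)/(2*(13 + K)))
t = -495/4 (t = 2*((9*(-14 + 3)/(2*(13 + 3)))*20) = 2*(((9/2)*(-11)/16)*20) = 2*(((9/2)*(1/16)*(-11))*20) = 2*(-99/32*20) = 2*(-495/8) = -495/4 ≈ -123.75)
(29594 + R(19, 2)*7)/(t - 34182) = (29594 - ⅓*19*7)/(-495/4 - 34182) = (29594 - 19/3*7)/(-137223/4) = (29594 - 133/3)*(-4/137223) = (88649/3)*(-4/137223) = -354596/411669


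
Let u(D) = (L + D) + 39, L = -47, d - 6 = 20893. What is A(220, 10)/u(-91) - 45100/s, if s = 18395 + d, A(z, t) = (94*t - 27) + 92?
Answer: -2441965/216117 ≈ -11.299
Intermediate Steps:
d = 20899 (d = 6 + 20893 = 20899)
u(D) = -8 + D (u(D) = (-47 + D) + 39 = -8 + D)
A(z, t) = 65 + 94*t (A(z, t) = (-27 + 94*t) + 92 = 65 + 94*t)
s = 39294 (s = 18395 + 20899 = 39294)
A(220, 10)/u(-91) - 45100/s = (65 + 94*10)/(-8 - 91) - 45100/39294 = (65 + 940)/(-99) - 45100*1/39294 = 1005*(-1/99) - 22550/19647 = -335/33 - 22550/19647 = -2441965/216117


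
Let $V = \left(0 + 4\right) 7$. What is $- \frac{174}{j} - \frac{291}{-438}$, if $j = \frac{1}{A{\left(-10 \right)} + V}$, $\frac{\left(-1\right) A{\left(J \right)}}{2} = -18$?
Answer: $- \frac{1625759}{146} \approx -11135.0$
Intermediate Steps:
$A{\left(J \right)} = 36$ ($A{\left(J \right)} = \left(-2\right) \left(-18\right) = 36$)
$V = 28$ ($V = 4 \cdot 7 = 28$)
$j = \frac{1}{64}$ ($j = \frac{1}{36 + 28} = \frac{1}{64} \approx 0.015625$)
$- \frac{174}{j} - \frac{291}{-438} = - 174 \frac{1}{\frac{1}{64}} - \frac{291}{-438} = \left(-174\right) 64 - - \frac{97}{146} = -11136 + \frac{97}{146} = - \frac{1625759}{146}$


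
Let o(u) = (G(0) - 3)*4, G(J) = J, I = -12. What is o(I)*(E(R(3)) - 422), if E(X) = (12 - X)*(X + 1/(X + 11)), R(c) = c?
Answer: 33126/7 ≈ 4732.3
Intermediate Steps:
o(u) = -12 (o(u) = (0 - 3)*4 = -3*4 = -12)
E(X) = (12 - X)*(X + 1/(11 + X))
o(I)*(E(R(3)) - 422) = -12*((12 + 3² - 1*3³ + 131*3)/(11 + 3) - 422) = -12*((12 + 9 - 1*27 + 393)/14 - 422) = -12*((12 + 9 - 27 + 393)/14 - 422) = -12*((1/14)*387 - 422) = -12*(387/14 - 422) = -12*(-5521/14) = 33126/7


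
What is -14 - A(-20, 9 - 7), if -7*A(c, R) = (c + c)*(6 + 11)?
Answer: -778/7 ≈ -111.14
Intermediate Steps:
A(c, R) = -34*c/7 (A(c, R) = -(c + c)*(6 + 11)/7 = -2*c*17/7 = -34*c/7)
-14 - A(-20, 9 - 7) = -14 - (-34)*(-20)/7 = -14 - 1*680/7 = -14 - 680/7 = -778/7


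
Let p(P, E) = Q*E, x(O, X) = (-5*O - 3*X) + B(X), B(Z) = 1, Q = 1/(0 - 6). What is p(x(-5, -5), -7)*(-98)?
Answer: -343/3 ≈ -114.33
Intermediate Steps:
Q = -1/6 (Q = 1/(-6) = -1/6 ≈ -0.16667)
x(O, X) = 1 - 5*O - 3*X (x(O, X) = (-5*O - 3*X) + 1 = 1 - 5*O - 3*X)
p(P, E) = -E/6
p(x(-5, -5), -7)*(-98) = -1/6*(-7)*(-98) = (7/6)*(-98) = -343/3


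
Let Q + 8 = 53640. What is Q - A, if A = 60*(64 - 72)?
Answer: 54112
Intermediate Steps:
Q = 53632 (Q = -8 + 53640 = 53632)
A = -480 (A = 60*(-8) = -480)
Q - A = 53632 - 1*(-480) = 53632 + 480 = 54112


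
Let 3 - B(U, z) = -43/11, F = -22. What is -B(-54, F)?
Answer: -76/11 ≈ -6.9091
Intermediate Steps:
B(U, z) = 76/11 (B(U, z) = 3 - (-43)/11 = 3 - 1*(-43/11) = 3 + 43/11 = 76/11)
-B(-54, F) = -1*76/11 = -76/11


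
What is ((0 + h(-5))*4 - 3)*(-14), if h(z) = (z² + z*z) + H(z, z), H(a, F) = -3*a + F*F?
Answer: -4998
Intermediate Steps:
H(a, F) = F² - 3*a (H(a, F) = -3*a + F² = F² - 3*a)
h(z) = -3*z + 3*z² (h(z) = (z² + z*z) + (z² - 3*z) = (z² + z²) + (z² - 3*z) = 2*z² + (z² - 3*z) = -3*z + 3*z²)
((0 + h(-5))*4 - 3)*(-14) = ((0 + 3*(-5)*(-1 - 5))*4 - 3)*(-14) = ((0 + 3*(-5)*(-6))*4 - 3)*(-14) = ((0 + 90)*4 - 3)*(-14) = (90*4 - 3)*(-14) = (360 - 3)*(-14) = 357*(-14) = -4998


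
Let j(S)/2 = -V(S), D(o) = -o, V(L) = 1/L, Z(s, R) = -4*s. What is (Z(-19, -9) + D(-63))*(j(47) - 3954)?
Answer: -25831760/47 ≈ -5.4961e+5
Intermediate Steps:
j(S) = -2/S (j(S) = 2*(-1/S) = -2/S)
(Z(-19, -9) + D(-63))*(j(47) - 3954) = (-4*(-19) - 1*(-63))*(-2/47 - 3954) = (76 + 63)*(-2*1/47 - 3954) = 139*(-2/47 - 3954) = 139*(-185840/47) = -25831760/47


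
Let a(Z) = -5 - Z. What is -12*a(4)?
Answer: 108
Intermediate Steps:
-12*a(4) = -12*(-5 - 1*4) = -12*(-5 - 4) = -12*(-9) = 108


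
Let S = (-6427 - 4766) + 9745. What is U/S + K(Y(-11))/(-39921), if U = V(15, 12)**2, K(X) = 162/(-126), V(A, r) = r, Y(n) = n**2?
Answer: -1676139/16859969 ≈ -0.099415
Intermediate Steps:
S = -1448 (S = -11193 + 9745 = -1448)
K(X) = -9/7 (K(X) = 162*(-1/126) = -9/7)
U = 144 (U = 12**2 = 144)
U/S + K(Y(-11))/(-39921) = 144/(-1448) - 9/7/(-39921) = 144*(-1/1448) - 9/7*(-1/39921) = -18/181 + 3/93149 = -1676139/16859969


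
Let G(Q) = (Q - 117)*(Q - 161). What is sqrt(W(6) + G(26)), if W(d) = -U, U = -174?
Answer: sqrt(12459) ≈ 111.62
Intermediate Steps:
G(Q) = (-161 + Q)*(-117 + Q) (G(Q) = (-117 + Q)*(-161 + Q) = (-161 + Q)*(-117 + Q))
W(d) = 174 (W(d) = -1*(-174) = 174)
sqrt(W(6) + G(26)) = sqrt(174 + (18837 + 26**2 - 278*26)) = sqrt(174 + (18837 + 676 - 7228)) = sqrt(174 + 12285) = sqrt(12459)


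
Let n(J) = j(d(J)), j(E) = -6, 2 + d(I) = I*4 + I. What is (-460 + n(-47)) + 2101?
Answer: 1635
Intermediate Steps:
d(I) = -2 + 5*I (d(I) = -2 + (I*4 + I) = -2 + (4*I + I) = -2 + 5*I)
n(J) = -6
(-460 + n(-47)) + 2101 = (-460 - 6) + 2101 = -466 + 2101 = 1635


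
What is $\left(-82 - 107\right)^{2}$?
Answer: $35721$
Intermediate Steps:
$\left(-82 - 107\right)^{2} = \left(-189\right)^{2} = 35721$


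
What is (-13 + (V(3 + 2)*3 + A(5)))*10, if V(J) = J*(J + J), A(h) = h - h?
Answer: 1370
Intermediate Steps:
A(h) = 0
V(J) = 2*J² (V(J) = J*(2*J) = 2*J²)
(-13 + (V(3 + 2)*3 + A(5)))*10 = (-13 + ((2*(3 + 2)²)*3 + 0))*10 = (-13 + ((2*5²)*3 + 0))*10 = (-13 + ((2*25)*3 + 0))*10 = (-13 + (50*3 + 0))*10 = (-13 + (150 + 0))*10 = (-13 + 150)*10 = 137*10 = 1370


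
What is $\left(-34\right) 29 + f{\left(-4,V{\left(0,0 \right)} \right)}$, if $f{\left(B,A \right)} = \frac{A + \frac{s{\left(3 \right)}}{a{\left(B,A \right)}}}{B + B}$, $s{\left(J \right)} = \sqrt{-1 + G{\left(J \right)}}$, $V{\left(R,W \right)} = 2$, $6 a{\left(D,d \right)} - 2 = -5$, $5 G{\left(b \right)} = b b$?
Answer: $- \frac{3945}{4} + \frac{\sqrt{5}}{10} \approx -986.03$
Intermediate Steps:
$G{\left(b \right)} = \frac{b^{2}}{5}$ ($G{\left(b \right)} = \frac{b b}{5} = \frac{b^{2}}{5}$)
$a{\left(D,d \right)} = - \frac{1}{2}$ ($a{\left(D,d \right)} = \frac{1}{3} + \frac{1}{6} \left(-5\right) = \frac{1}{3} - \frac{5}{6} = - \frac{1}{2}$)
$s{\left(J \right)} = \sqrt{-1 + \frac{J^{2}}{5}}$
$f{\left(B,A \right)} = \frac{A - \frac{4 \sqrt{5}}{5}}{2 B}$ ($f{\left(B,A \right)} = \frac{A + \frac{\frac{1}{5} \sqrt{-25 + 5 \cdot 3^{2}}}{- \frac{1}{2}}}{B + B} = \frac{A + \frac{\sqrt{-25 + 5 \cdot 9}}{5} \left(-2\right)}{2 B} = \left(A + \frac{\sqrt{-25 + 45}}{5} \left(-2\right)\right) \frac{1}{2 B} = \left(A + \frac{\sqrt{20}}{5} \left(-2\right)\right) \frac{1}{2 B} = \left(A + \frac{2 \sqrt{5}}{5} \left(-2\right)\right) \frac{1}{2 B} = \left(A - \frac{4 \sqrt{5}}{5}\right) \frac{1}{2 B} = \frac{A - \frac{4 \sqrt{5}}{5}}{2 B}$)
$\left(-34\right) 29 + f{\left(-4,V{\left(0,0 \right)} \right)} = \left(-34\right) 29 + \frac{- 4 \sqrt{5} + 5 \cdot 2}{10 \left(-4\right)} = -986 + \frac{1}{10} \left(- \frac{1}{4}\right) \left(- 4 \sqrt{5} + 10\right) = -986 + \frac{1}{10} \left(- \frac{1}{4}\right) \left(10 - 4 \sqrt{5}\right) = -986 - \left(\frac{1}{4} - \frac{\sqrt{5}}{10}\right) = - \frac{3945}{4} + \frac{\sqrt{5}}{10}$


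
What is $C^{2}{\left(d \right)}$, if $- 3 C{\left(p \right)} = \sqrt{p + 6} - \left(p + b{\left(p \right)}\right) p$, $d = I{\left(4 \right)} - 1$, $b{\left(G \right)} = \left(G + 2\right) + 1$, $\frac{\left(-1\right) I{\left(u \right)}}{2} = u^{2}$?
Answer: $\left(-693 + i \sqrt{3}\right)^{2} \approx 4.8025 \cdot 10^{5} - 2401.0 i$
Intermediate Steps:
$I{\left(u \right)} = - 2 u^{2}$
$b{\left(G \right)} = 3 + G$ ($b{\left(G \right)} = \left(2 + G\right) + 1 = 3 + G$)
$d = -33$ ($d = - 2 \cdot 4^{2} - 1 = \left(-2\right) 16 - 1 = -32 - 1 = -33$)
$C{\left(p \right)} = - \frac{\sqrt{6 + p}}{3} + \frac{p \left(3 + 2 p\right)}{3}$ ($C{\left(p \right)} = - \frac{\sqrt{p + 6} - \left(p + \left(3 + p\right)\right) p}{3} = - \frac{\sqrt{6 + p} - \left(3 + 2 p\right) p}{3} = - \frac{\sqrt{6 + p} - p \left(3 + 2 p\right)}{3} = - \frac{\sqrt{6 + p}}{3} + \frac{p \left(3 + 2 p\right)}{3}$)
$C^{2}{\left(d \right)} = \left(- \frac{\sqrt{6 - 33}}{3} + \frac{\left(-33\right)^{2}}{3} + \frac{1}{3} \left(-33\right) \left(3 - 33\right)\right)^{2} = \left(- \frac{\sqrt{-27}}{3} + \frac{1}{3} \cdot 1089 + \frac{1}{3} \left(-33\right) \left(-30\right)\right)^{2} = \left(- \frac{3 i \sqrt{3}}{3} + 363 + 330\right)^{2} = \left(- i \sqrt{3} + 363 + 330\right)^{2} = \left(693 - i \sqrt{3}\right)^{2}$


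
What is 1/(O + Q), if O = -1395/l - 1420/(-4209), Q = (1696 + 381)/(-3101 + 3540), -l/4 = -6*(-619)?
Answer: 9150062952/47237026511 ≈ 0.19371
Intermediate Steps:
l = -14856 (l = -(-24)*(-619) = -4*3714 = -14856)
Q = 2077/439 ≈ 4.7312
O = 8989025/20842968 (O = -1395/(-14856) - 1420/(-4209) = -1395*(-1/14856) - 1420*(-1/4209) = 465/4952 + 1420/4209 = 8989025/20842968 ≈ 0.43127)
1/(O + Q) = 1/(8989025/20842968 + 2077/439) = 1/(47237026511/9150062952) = 9150062952/47237026511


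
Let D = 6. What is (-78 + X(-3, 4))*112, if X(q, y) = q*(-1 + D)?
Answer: -10416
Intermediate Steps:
X(q, y) = 5*q (X(q, y) = q*(-1 + 6) = q*5 = 5*q)
(-78 + X(-3, 4))*112 = (-78 + 5*(-3))*112 = (-78 - 15)*112 = -93*112 = -10416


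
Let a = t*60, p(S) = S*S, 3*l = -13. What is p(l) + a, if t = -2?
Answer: -911/9 ≈ -101.22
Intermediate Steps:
l = -13/3 (l = (⅓)*(-13) = -13/3 ≈ -4.3333)
p(S) = S²
a = -120 (a = -2*60 = -120)
p(l) + a = (-13/3)² - 120 = 169/9 - 120 = -911/9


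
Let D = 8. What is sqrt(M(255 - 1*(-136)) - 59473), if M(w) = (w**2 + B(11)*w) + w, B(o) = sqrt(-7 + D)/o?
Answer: 2*sqrt(2838495)/11 ≈ 306.32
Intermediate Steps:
B(o) = 1/o (B(o) = sqrt(-7 + 8)/o = sqrt(1)/o = 1/o)
M(w) = w**2 + 12*w/11 (M(w) = (w**2 + w/11) + w = w**2 + 12*w/11)
sqrt(M(255 - 1*(-136)) - 59473) = sqrt((255 - 1*(-136))*(12 + 11*(255 - 1*(-136)))/11 - 59473) = sqrt((255 + 136)*(12 + 11*(255 + 136))/11 - 59473) = sqrt((1/11)*391*(12 + 11*391) - 59473) = sqrt((1/11)*391*(12 + 4301) - 59473) = sqrt((1/11)*391*4313 - 59473) = sqrt(1686383/11 - 59473) = sqrt(1032180/11) = 2*sqrt(2838495)/11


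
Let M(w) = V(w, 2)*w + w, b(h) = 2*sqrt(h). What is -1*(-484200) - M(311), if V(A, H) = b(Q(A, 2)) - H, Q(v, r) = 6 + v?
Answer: 484511 - 622*sqrt(317) ≈ 4.7344e+5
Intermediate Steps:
V(A, H) = -H + 2*sqrt(6 + A) (V(A, H) = 2*sqrt(6 + A) - H = -H + 2*sqrt(6 + A))
M(w) = w + w*(-2 + 2*sqrt(6 + w)) (M(w) = (-1*2 + 2*sqrt(6 + w))*w + w = (-2 + 2*sqrt(6 + w))*w + w = w*(-2 + 2*sqrt(6 + w)) + w = w + w*(-2 + 2*sqrt(6 + w)))
-1*(-484200) - M(311) = -1*(-484200) - 311*(-1 + 2*sqrt(6 + 311)) = 484200 - 311*(-1 + 2*sqrt(317)) = 484200 - (-311 + 622*sqrt(317)) = 484200 + (311 - 622*sqrt(317)) = 484511 - 622*sqrt(317)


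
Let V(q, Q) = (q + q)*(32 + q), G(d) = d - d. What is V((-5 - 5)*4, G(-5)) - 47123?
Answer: -46483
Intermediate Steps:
G(d) = 0
V(q, Q) = 2*q*(32 + q) (V(q, Q) = (2*q)*(32 + q) = 2*q*(32 + q))
V((-5 - 5)*4, G(-5)) - 47123 = 2*((-5 - 5)*4)*(32 + (-5 - 5)*4) - 47123 = 2*(-10*4)*(32 - 10*4) - 47123 = 2*(-40)*(32 - 40) - 47123 = 2*(-40)*(-8) - 47123 = 640 - 47123 = -46483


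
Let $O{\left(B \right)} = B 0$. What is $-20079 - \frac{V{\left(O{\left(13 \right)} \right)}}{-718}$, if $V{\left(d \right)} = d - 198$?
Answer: $- \frac{7208460}{359} \approx -20079.0$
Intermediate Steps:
$O{\left(B \right)} = 0$
$V{\left(d \right)} = -198 + d$
$-20079 - \frac{V{\left(O{\left(13 \right)} \right)}}{-718} = -20079 - \frac{-198 + 0}{-718} = -20079 - \left(-198\right) \left(- \frac{1}{718}\right) = -20079 - \frac{99}{359} = - \frac{7208460}{359}$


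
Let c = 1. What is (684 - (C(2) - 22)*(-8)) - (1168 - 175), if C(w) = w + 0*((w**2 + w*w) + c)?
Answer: -469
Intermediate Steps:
C(w) = w (C(w) = w + 0*((w**2 + w*w) + 1) = w + 0*((w**2 + w**2) + 1) = w + 0*(2*w**2 + 1) = w + 0*(1 + 2*w**2) = w + 0 = w)
(684 - (C(2) - 22)*(-8)) - (1168 - 175) = (684 - (2 - 22)*(-8)) - (1168 - 175) = (684 - (-20)*(-8)) - 1*993 = (684 - 1*160) - 993 = (684 - 160) - 993 = 524 - 993 = -469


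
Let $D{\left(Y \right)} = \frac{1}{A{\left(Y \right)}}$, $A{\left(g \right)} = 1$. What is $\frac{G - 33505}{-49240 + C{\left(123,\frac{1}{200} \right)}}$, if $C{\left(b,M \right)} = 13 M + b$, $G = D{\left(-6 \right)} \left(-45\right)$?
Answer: $\frac{6710000}{9823387} \approx 0.68306$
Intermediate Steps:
$D{\left(Y \right)} = 1$ ($D{\left(Y \right)} = 1^{-1} = 1$)
$G = -45$ ($G = 1 \left(-45\right) = -45$)
$C{\left(b,M \right)} = b + 13 M$
$\frac{G - 33505}{-49240 + C{\left(123,\frac{1}{200} \right)}} = \frac{-45 - 33505}{-49240 + \left(123 + \frac{13}{200}\right)} = - \frac{33550}{-49240 + \left(123 + 13 \cdot \frac{1}{200}\right)} = - \frac{33550}{-49240 + \left(123 + \frac{13}{200}\right)} = - \frac{33550}{-49240 + \frac{24613}{200}} = - \frac{33550}{- \frac{9823387}{200}} = \left(-33550\right) \left(- \frac{200}{9823387}\right) = \frac{6710000}{9823387}$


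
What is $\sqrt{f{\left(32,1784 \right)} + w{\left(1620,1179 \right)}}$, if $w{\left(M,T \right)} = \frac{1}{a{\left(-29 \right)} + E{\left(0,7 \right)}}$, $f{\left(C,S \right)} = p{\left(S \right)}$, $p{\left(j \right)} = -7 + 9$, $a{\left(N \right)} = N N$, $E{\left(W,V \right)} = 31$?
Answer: $\frac{\sqrt{380410}}{436} \approx 1.4146$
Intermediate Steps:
$a{\left(N \right)} = N^{2}$
$p{\left(j \right)} = 2$
$f{\left(C,S \right)} = 2$
$w{\left(M,T \right)} = \frac{1}{872}$ ($w{\left(M,T \right)} = \frac{1}{\left(-29\right)^{2} + 31} = \frac{1}{841 + 31} = \frac{1}{872}$)
$\sqrt{f{\left(32,1784 \right)} + w{\left(1620,1179 \right)}} = \sqrt{2 + \frac{1}{872}} = \sqrt{\frac{1745}{872}} = \frac{\sqrt{380410}}{436}$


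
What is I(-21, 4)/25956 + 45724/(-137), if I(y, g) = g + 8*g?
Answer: -32966867/98777 ≈ -333.75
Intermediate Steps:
I(y, g) = 9*g
I(-21, 4)/25956 + 45724/(-137) = (9*4)/25956 + 45724/(-137) = 36*(1/25956) + 45724*(-1/137) = 1/721 - 45724/137 = -32966867/98777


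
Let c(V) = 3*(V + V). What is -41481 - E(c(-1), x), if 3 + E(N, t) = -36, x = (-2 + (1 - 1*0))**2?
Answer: -41442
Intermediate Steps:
c(V) = 6*V (c(V) = 3*(2*V) = 6*V)
x = 1 (x = (-2 + (1 + 0))**2 = (-2 + 1)**2 = (-1)**2 = 1)
E(N, t) = -39 (E(N, t) = -3 - 36 = -39)
-41481 - E(c(-1), x) = -41481 - 1*(-39) = -41481 + 39 = -41442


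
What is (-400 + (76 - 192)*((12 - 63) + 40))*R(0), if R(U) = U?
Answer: 0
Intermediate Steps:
(-400 + (76 - 192)*((12 - 63) + 40))*R(0) = (-400 + (76 - 192)*((12 - 63) + 40))*0 = (-400 - 116*(-51 + 40))*0 = (-400 - 116*(-11))*0 = (-400 + 1276)*0 = 876*0 = 0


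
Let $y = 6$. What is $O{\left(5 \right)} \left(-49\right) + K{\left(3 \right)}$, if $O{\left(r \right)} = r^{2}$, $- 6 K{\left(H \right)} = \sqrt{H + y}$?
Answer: $- \frac{2451}{2} \approx -1225.5$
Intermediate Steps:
$K{\left(H \right)} = - \frac{\sqrt{6 + H}}{6}$ ($K{\left(H \right)} = - \frac{\sqrt{H + 6}}{6} = - \frac{\sqrt{6 + H}}{6}$)
$O{\left(5 \right)} \left(-49\right) + K{\left(3 \right)} = 5^{2} \left(-49\right) - \frac{\sqrt{6 + 3}}{6} = 25 \left(-49\right) - \frac{\sqrt{9}}{6} = -1225 - \frac{1}{2} = - \frac{2451}{2}$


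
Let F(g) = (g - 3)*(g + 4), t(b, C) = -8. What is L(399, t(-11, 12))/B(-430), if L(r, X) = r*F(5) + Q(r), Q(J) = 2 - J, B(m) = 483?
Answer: 295/21 ≈ 14.048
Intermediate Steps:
F(g) = (-3 + g)*(4 + g)
L(r, X) = 2 + 17*r (L(r, X) = r*(-12 + 5 + 5²) + (2 - r) = r*(-12 + 5 + 25) + (2 - r) = r*18 + (2 - r) = 18*r + (2 - r) = 2 + 17*r)
L(399, t(-11, 12))/B(-430) = (2 + 17*399)/483 = (2 + 6783)*(1/483) = 6785*(1/483) = 295/21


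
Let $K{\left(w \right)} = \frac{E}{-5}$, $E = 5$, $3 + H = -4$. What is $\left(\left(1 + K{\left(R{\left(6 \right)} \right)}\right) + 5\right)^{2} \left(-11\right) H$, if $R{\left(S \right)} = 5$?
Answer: $1925$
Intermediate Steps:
$H = -7$ ($H = -3 - 4 = -7$)
$K{\left(w \right)} = -1$ ($K{\left(w \right)} = \frac{5}{-5} = 5 \left(- \frac{1}{5}\right) = -1$)
$\left(\left(1 + K{\left(R{\left(6 \right)} \right)}\right) + 5\right)^{2} \left(-11\right) H = \left(\left(1 - 1\right) + 5\right)^{2} \left(-11\right) \left(-7\right) = \left(0 + 5\right)^{2} \left(-11\right) \left(-7\right) = 5^{2} \left(-11\right) \left(-7\right) = 25 \left(-11\right) \left(-7\right) = \left(-275\right) \left(-7\right) = 1925$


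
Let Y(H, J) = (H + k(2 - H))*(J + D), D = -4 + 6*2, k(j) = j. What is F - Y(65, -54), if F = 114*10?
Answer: 1232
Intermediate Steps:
D = 8 (D = -4 + 12 = 8)
F = 1140
Y(H, J) = 16 + 2*J (Y(H, J) = (H + (2 - H))*(J + 8) = 2*(8 + J) = 16 + 2*J)
F - Y(65, -54) = 1140 - (16 + 2*(-54)) = 1140 - (16 - 108) = 1140 - 1*(-92) = 1140 + 92 = 1232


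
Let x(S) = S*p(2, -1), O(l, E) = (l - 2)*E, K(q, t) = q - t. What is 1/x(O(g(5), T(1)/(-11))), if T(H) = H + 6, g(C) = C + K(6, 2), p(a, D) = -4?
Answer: 11/196 ≈ 0.056122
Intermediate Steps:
g(C) = 4 + C (g(C) = C + (6 - 1*2) = C + (6 - 2) = C + 4 = 4 + C)
T(H) = 6 + H
O(l, E) = E*(-2 + l) (O(l, E) = (-2 + l)*E = E*(-2 + l))
x(S) = -4*S (x(S) = S*(-4) = -4*S)
1/x(O(g(5), T(1)/(-11))) = 1/(-4*(6 + 1)/(-11)*(-2 + (4 + 5))) = 1/(-4*7*(-1/11)*(-2 + 9)) = 1/(-(-28)*7/11) = 1/(-4*(-49/11)) = 1/(196/11) = 11/196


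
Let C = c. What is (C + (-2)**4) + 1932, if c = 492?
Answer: 2440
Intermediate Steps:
C = 492
(C + (-2)**4) + 1932 = (492 + (-2)**4) + 1932 = (492 + 16) + 1932 = 508 + 1932 = 2440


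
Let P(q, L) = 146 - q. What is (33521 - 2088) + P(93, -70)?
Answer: 31486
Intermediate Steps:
(33521 - 2088) + P(93, -70) = (33521 - 2088) + (146 - 1*93) = 31433 + (146 - 93) = 31433 + 53 = 31486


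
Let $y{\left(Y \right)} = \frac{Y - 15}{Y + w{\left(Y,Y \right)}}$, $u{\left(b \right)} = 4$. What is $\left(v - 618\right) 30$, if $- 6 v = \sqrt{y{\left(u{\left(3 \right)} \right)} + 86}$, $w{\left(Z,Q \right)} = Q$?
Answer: $-18540 - \frac{5 \sqrt{1354}}{4} \approx -18586.0$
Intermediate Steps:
$y{\left(Y \right)} = \frac{-15 + Y}{2 Y}$ ($y{\left(Y \right)} = \frac{Y - 15}{Y + Y} = \frac{-15 + Y}{2 Y}$)
$v = - \frac{\sqrt{1354}}{24}$ ($v = - \frac{\sqrt{\frac{-15 + 4}{2 \cdot 4} + 86}}{6} = - \frac{\sqrt{\frac{1}{2} \cdot \frac{1}{4} \left(-11\right) + 86}}{6} = - \frac{\sqrt{- \frac{11}{8} + 86}}{6} = - \frac{\sqrt{\frac{677}{8}}}{6} = - \frac{\frac{1}{4} \sqrt{1354}}{6} = - \frac{\sqrt{1354}}{24} \approx -1.5332$)
$\left(v - 618\right) 30 = \left(- \frac{\sqrt{1354}}{24} - 618\right) 30 = \left(-618 - \frac{\sqrt{1354}}{24}\right) 30 = -18540 - \frac{5 \sqrt{1354}}{4}$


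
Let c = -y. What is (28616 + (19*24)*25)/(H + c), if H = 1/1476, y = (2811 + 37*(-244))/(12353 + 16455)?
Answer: 425376162432/2301275 ≈ 1.8484e+5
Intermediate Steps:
y = -6217/28808 (y = (2811 - 9028)/28808 = -6217*1/28808 = -6217/28808 ≈ -0.21581)
c = 6217/28808 (c = -1*(-6217/28808) = 6217/28808 ≈ 0.21581)
H = 1/1476 ≈ 0.00067751
(28616 + (19*24)*25)/(H + c) = (28616 + (19*24)*25)/(1/1476 + 6217/28808) = (28616 + 456*25)/(2301275/10630152) = (28616 + 11400)*(10630152/2301275) = 40016*(10630152/2301275) = 425376162432/2301275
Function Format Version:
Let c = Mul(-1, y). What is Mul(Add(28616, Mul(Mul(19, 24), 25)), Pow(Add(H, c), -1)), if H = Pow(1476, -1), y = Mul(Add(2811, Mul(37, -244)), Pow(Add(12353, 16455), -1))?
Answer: Rational(425376162432, 2301275) ≈ 1.8484e+5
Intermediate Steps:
y = Rational(-6217, 28808) (y = Mul(Add(2811, -9028), Pow(28808, -1)) = Mul(-6217, Rational(1, 28808)) = Rational(-6217, 28808) ≈ -0.21581)
c = Rational(6217, 28808) (c = Mul(-1, Rational(-6217, 28808)) = Rational(6217, 28808) ≈ 0.21581)
H = Rational(1, 1476) ≈ 0.00067751
Mul(Add(28616, Mul(Mul(19, 24), 25)), Pow(Add(H, c), -1)) = Mul(Add(28616, Mul(Mul(19, 24), 25)), Pow(Add(Rational(1, 1476), Rational(6217, 28808)), -1)) = Mul(Add(28616, Mul(456, 25)), Pow(Rational(2301275, 10630152), -1)) = Mul(Add(28616, 11400), Rational(10630152, 2301275)) = Mul(40016, Rational(10630152, 2301275)) = Rational(425376162432, 2301275)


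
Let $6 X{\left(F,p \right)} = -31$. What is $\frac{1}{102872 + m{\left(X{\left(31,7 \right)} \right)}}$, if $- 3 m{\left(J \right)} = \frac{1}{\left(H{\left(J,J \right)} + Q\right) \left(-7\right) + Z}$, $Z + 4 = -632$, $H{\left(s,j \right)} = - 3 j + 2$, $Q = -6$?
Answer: $\frac{4299}{442246730} \approx 9.7208 \cdot 10^{-6}$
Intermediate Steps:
$X{\left(F,p \right)} = - \frac{31}{6}$ ($X{\left(F,p \right)} = \frac{1}{6} \left(-31\right) = - \frac{31}{6}$)
$H{\left(s,j \right)} = 2 - 3 j$
$Z = -636$ ($Z = -4 - 632 = -636$)
$m{\left(J \right)} = - \frac{1}{3 \left(-608 + 21 J\right)}$ ($m{\left(J \right)} = - \frac{1}{3 \left(\left(\left(2 - 3 J\right) - 6\right) \left(-7\right) - 636\right)} = - \frac{1}{3 \left(\left(-4 - 3 J\right) \left(-7\right) - 636\right)} = - \frac{1}{3 \left(\left(28 + 21 J\right) - 636\right)} = - \frac{1}{3 \left(-608 + 21 J\right)}$)
$\frac{1}{102872 + m{\left(X{\left(31,7 \right)} \right)}} = \frac{1}{102872 - \frac{1}{-1824 + 63 \left(- \frac{31}{6}\right)}} = \frac{1}{102872 - \frac{1}{-1824 - \frac{651}{2}}} = \frac{1}{102872 - \frac{1}{- \frac{4299}{2}}} = \frac{1}{102872 - - \frac{2}{4299}} = \frac{1}{102872 + \frac{2}{4299}} = \frac{1}{\frac{442246730}{4299}} = \frac{4299}{442246730}$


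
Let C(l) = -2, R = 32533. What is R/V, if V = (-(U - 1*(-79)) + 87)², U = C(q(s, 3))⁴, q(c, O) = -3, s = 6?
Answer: 32533/64 ≈ 508.33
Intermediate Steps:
U = 16 (U = (-2)⁴ = 16)
V = 64 (V = (-(16 - 1*(-79)) + 87)² = (-(16 + 79) + 87)² = (-1*95 + 87)² = (-95 + 87)² = (-8)² = 64)
R/V = 32533/64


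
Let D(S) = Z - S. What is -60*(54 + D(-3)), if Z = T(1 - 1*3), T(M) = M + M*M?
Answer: -3540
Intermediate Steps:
T(M) = M + M**2
Z = 2 (Z = (1 - 1*3)*(1 + (1 - 1*3)) = (1 - 3)*(1 + (1 - 3)) = -2*(1 - 2) = -2*(-1) = 2)
D(S) = 2 - S
-60*(54 + D(-3)) = -60*(54 + (2 - 1*(-3))) = -60*(54 + (2 + 3)) = -60*(54 + 5) = -60*59 = -3540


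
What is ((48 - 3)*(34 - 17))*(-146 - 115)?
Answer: -199665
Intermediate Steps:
((48 - 3)*(34 - 17))*(-146 - 115) = (45*17)*(-261) = 765*(-261) = -199665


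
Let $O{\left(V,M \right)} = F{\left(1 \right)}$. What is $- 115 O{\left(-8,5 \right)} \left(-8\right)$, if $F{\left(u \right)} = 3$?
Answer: $2760$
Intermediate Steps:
$O{\left(V,M \right)} = 3$
$- 115 O{\left(-8,5 \right)} \left(-8\right) = \left(-115\right) 3 \left(-8\right) = \left(-345\right) \left(-8\right) = 2760$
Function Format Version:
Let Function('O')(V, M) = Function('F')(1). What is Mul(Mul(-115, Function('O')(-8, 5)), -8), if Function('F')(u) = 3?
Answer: 2760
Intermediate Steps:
Function('O')(V, M) = 3
Mul(Mul(-115, Function('O')(-8, 5)), -8) = Mul(Mul(-115, 3), -8) = Mul(-345, -8) = 2760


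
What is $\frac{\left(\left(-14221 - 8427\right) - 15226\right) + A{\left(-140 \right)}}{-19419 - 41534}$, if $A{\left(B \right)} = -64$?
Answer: $\frac{37938}{60953} \approx 0.62241$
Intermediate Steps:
$\frac{\left(\left(-14221 - 8427\right) - 15226\right) + A{\left(-140 \right)}}{-19419 - 41534} = \frac{\left(\left(-14221 - 8427\right) - 15226\right) - 64}{-19419 - 41534} = \frac{\left(-22648 - 15226\right) - 64}{-60953} = \left(-37874 - 64\right) \left(- \frac{1}{60953}\right) = \left(-37938\right) \left(- \frac{1}{60953}\right) = \frac{37938}{60953}$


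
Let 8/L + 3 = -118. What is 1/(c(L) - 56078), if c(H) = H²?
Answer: -14641/821037934 ≈ -1.7832e-5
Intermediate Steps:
L = -8/121 (L = 8/(-3 - 118) = 8/(-121) = 8*(-1/121) = -8/121 ≈ -0.066116)
1/(c(L) - 56078) = 1/((-8/121)² - 56078) = 1/(64/14641 - 56078) = 1/(-821037934/14641) = -14641/821037934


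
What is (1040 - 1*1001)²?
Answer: 1521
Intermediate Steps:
(1040 - 1*1001)² = (1040 - 1001)² = 39² = 1521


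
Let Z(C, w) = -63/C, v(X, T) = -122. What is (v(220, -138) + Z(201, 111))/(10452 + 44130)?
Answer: -745/332454 ≈ -0.0022409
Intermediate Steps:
(v(220, -138) + Z(201, 111))/(10452 + 44130) = (-122 - 63/201)/(10452 + 44130) = (-122 - 63*1/201)/54582 = (-122 - 21/67)*(1/54582) = -8195/67*1/54582 = -745/332454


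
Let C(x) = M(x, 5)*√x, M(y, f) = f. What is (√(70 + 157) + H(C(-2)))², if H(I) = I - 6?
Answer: (-6 + √227 + 5*I*√2)² ≈ 32.202 + 128.22*I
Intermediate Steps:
C(x) = 5*√x
H(I) = -6 + I
(√(70 + 157) + H(C(-2)))² = (√(70 + 157) + (-6 + 5*√(-2)))² = (√227 + (-6 + 5*(I*√2)))² = (√227 + (-6 + 5*I*√2))² = (-6 + √227 + 5*I*√2)²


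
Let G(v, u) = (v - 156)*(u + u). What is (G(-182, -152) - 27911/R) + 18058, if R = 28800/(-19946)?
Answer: 2018020403/14400 ≈ 1.4014e+5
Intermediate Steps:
G(v, u) = 2*u*(-156 + v) (G(v, u) = (-156 + v)*(2*u) = 2*u*(-156 + v))
R = -14400/9973 (R = 28800*(-1/19946) = -14400/9973 ≈ -1.4439)
(G(-182, -152) - 27911/R) + 18058 = (2*(-152)*(-156 - 182) - 27911/(-14400/9973)) + 18058 = (2*(-152)*(-338) - 27911*(-9973/14400)) + 18058 = (102752 + 278356403/14400) + 18058 = 1757985203/14400 + 18058 = 2018020403/14400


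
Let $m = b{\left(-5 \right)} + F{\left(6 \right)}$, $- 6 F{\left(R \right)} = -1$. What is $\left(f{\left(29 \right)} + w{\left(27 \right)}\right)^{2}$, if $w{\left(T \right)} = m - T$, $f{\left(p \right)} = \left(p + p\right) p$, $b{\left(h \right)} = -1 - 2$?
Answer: $\frac{98267569}{36} \approx 2.7297 \cdot 10^{6}$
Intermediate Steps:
$F{\left(R \right)} = \frac{1}{6}$ ($F{\left(R \right)} = \left(- \frac{1}{6}\right) \left(-1\right) = \frac{1}{6}$)
$b{\left(h \right)} = -3$
$m = - \frac{17}{6}$ ($m = -3 + \frac{1}{6} = - \frac{17}{6} \approx -2.8333$)
$f{\left(p \right)} = 2 p^{2}$ ($f{\left(p \right)} = 2 p p = 2 p^{2}$)
$w{\left(T \right)} = - \frac{17}{6} - T$
$\left(f{\left(29 \right)} + w{\left(27 \right)}\right)^{2} = \left(2 \cdot 29^{2} - \frac{179}{6}\right)^{2} = \left(2 \cdot 841 - \frac{179}{6}\right)^{2} = \left(1682 - \frac{179}{6}\right)^{2} = \left(\frac{9913}{6}\right)^{2} = \frac{98267569}{36}$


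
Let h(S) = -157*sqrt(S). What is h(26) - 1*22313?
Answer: -22313 - 157*sqrt(26) ≈ -23114.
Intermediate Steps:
h(26) - 1*22313 = -157*sqrt(26) - 1*22313 = -157*sqrt(26) - 22313 = -22313 - 157*sqrt(26)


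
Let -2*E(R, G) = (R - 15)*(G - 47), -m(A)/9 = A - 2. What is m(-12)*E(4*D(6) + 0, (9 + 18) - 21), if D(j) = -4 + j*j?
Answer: 291879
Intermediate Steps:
D(j) = -4 + j²
m(A) = 18 - 9*A (m(A) = -9*(A - 2) = -9*(-2 + A) = 18 - 9*A)
E(R, G) = -(-47 + G)*(-15 + R)/2 (E(R, G) = -(R - 15)*(G - 47)/2 = -(-15 + R)*(-47 + G)/2 = -(-47 + G)*(-15 + R)/2)
m(-12)*E(4*D(6) + 0, (9 + 18) - 21) = (18 - 9*(-12))*(-705/2 + 15*((9 + 18) - 21)/2 + 47*(4*(-4 + 6²) + 0)/2 - ((9 + 18) - 21)*(4*(-4 + 6²) + 0)/2) = (18 + 108)*(-705/2 + 15*(27 - 21)/2 + 47*(4*(-4 + 36) + 0)/2 - (27 - 21)*(4*(-4 + 36) + 0)/2) = 126*(-705/2 + (15/2)*6 + 47*(4*32 + 0)/2 - ½*6*(4*32 + 0)) = 126*(-705/2 + 45 + 47*(128 + 0)/2 - ½*6*(128 + 0)) = 126*(-705/2 + 45 + (47/2)*128 - ½*6*128) = 126*(-705/2 + 45 + 3008 - 384) = 126*(4633/2) = 291879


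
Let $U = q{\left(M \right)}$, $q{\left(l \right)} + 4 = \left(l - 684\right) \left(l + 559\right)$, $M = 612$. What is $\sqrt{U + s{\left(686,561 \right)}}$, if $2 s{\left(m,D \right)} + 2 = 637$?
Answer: $\frac{i \sqrt{335994}}{2} \approx 289.83 i$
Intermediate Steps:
$s{\left(m,D \right)} = \frac{635}{2}$ ($s{\left(m,D \right)} = -1 + \frac{1}{2} \cdot 637 = -1 + \frac{637}{2} = \frac{635}{2}$)
$q{\left(l \right)} = -4 + \left(-684 + l\right) \left(559 + l\right)$ ($q{\left(l \right)} = -4 + \left(l - 684\right) \left(l + 559\right) = -4 + \left(-684 + l\right) \left(559 + l\right)$)
$U = -84316$ ($U = -382360 + 612^{2} - 76500 = -382360 + 374544 - 76500 = -84316$)
$\sqrt{U + s{\left(686,561 \right)}} = \sqrt{-84316 + \frac{635}{2}} = \sqrt{- \frac{167997}{2}} = \frac{i \sqrt{335994}}{2}$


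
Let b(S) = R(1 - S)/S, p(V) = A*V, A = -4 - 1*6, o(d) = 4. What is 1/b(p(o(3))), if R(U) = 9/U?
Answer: -1640/9 ≈ -182.22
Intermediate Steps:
A = -10 (A = -4 - 6 = -10)
p(V) = -10*V
b(S) = 9/(S*(1 - S)) (b(S) = (9/(1 - S))/S = 9/(S*(1 - S)))
1/b(p(o(3))) = 1/(-9/(((-10*4))*(-1 - 10*4))) = 1/(-9/(-40*(-1 - 40))) = 1/(-9*(-1/40)/(-41)) = 1/(-9*(-1/40)*(-1/41)) = 1/(-9/1640) = -1640/9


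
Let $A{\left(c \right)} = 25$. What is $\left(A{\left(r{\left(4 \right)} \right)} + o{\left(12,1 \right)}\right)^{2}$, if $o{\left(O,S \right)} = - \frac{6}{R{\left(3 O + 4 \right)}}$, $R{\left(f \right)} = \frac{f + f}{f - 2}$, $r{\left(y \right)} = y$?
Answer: $\frac{196249}{400} \approx 490.62$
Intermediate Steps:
$R{\left(f \right)} = \frac{2 f}{-2 + f}$
$o{\left(O,S \right)} = - \frac{3 \left(2 + 3 O\right)}{4 + 3 O}$ ($o{\left(O,S \right)} = - \frac{6}{2 \left(3 O + 4\right) \frac{1}{-2 + \left(3 O + 4\right)}} = - \frac{6}{2 \left(4 + 3 O\right) \frac{1}{-2 + \left(4 + 3 O\right)}} = - \frac{6}{2 \left(4 + 3 O\right) \frac{1}{2 + 3 O}} = - \frac{6}{2 \frac{1}{2 + 3 O} \left(4 + 3 O\right)} = - 6 \frac{2 + 3 O}{2 \left(4 + 3 O\right)} = - \frac{3 \left(2 + 3 O\right)}{4 + 3 O}$)
$\left(A{\left(r{\left(4 \right)} \right)} + o{\left(12,1 \right)}\right)^{2} = \left(25 + \frac{3 \left(-2 - 36\right)}{4 + 3 \cdot 12}\right)^{2} = \left(25 + \frac{3 \left(-2 - 36\right)}{4 + 36}\right)^{2} = \left(25 + 3 \cdot \frac{1}{40} \left(-38\right)\right)^{2} = \left(25 - \frac{57}{20}\right)^{2} = \left(\frac{443}{20}\right)^{2} = \frac{196249}{400}$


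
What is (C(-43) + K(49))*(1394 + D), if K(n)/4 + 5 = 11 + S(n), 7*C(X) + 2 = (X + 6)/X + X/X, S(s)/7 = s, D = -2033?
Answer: -268501410/301 ≈ -8.9203e+5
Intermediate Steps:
S(s) = 7*s
C(X) = -⅐ + (6 + X)/(7*X) (C(X) = -2/7 + ((X + 6)/X + X/X)/7 = -2/7 + ((6 + X)/X + 1)/7 = -2/7 + (1 + (6 + X)/X)/7 = -2/7 + (⅐ + (6 + X)/(7*X)) = -⅐ + (6 + X)/(7*X))
K(n) = 24 + 28*n (K(n) = -20 + 4*(11 + 7*n) = -20 + (44 + 28*n) = 24 + 28*n)
(C(-43) + K(49))*(1394 + D) = ((6/7)/(-43) + (24 + 28*49))*(1394 - 2033) = ((6/7)*(-1/43) + (24 + 1372))*(-639) = (-6/301 + 1396)*(-639) = (420190/301)*(-639) = -268501410/301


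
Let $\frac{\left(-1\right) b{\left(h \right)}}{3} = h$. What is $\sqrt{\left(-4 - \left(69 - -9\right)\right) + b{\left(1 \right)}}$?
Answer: $i \sqrt{85} \approx 9.2195 i$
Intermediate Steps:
$b{\left(h \right)} = - 3 h$
$\sqrt{\left(-4 - \left(69 - -9\right)\right) + b{\left(1 \right)}} = \sqrt{\left(-4 - \left(69 - -9\right)\right) - 3} = \sqrt{\left(-4 - \left(69 + 9\right)\right) - 3} = \sqrt{\left(-4 - 78\right) - 3} = \sqrt{-82 - 3} = \sqrt{-85} = i \sqrt{85}$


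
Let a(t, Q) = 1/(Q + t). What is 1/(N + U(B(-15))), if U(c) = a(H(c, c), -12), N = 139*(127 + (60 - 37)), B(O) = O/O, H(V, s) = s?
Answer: 11/229349 ≈ 4.7962e-5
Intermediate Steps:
B(O) = 1
N = 20850 (N = 139*(127 + 23) = 139*150 = 20850)
U(c) = 1/(-12 + c)
1/(N + U(B(-15))) = 1/(20850 + 1/(-12 + 1)) = 1/(20850 + 1/(-11)) = 1/(20850 - 1/11) = 1/(229349/11) = 11/229349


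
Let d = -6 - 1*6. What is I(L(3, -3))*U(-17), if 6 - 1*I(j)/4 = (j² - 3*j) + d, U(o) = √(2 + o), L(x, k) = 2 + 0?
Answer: 80*I*√15 ≈ 309.84*I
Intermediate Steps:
L(x, k) = 2
d = -12 (d = -6 - 6 = -12)
I(j) = 72 - 4*j² + 12*j (I(j) = 24 - 4*((j² - 3*j) - 12) = 24 - 4*(-12 + j² - 3*j) = 24 + (48 - 4*j² + 12*j) = 72 - 4*j² + 12*j)
I(L(3, -3))*U(-17) = (72 - 4*2² + 12*2)*√(2 - 17) = (72 - 4*4 + 24)*√(-15) = (72 - 16 + 24)*(I*√15) = 80*(I*√15) = 80*I*√15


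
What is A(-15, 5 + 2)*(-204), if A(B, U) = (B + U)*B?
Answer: -24480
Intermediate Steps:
A(B, U) = B*(B + U)
A(-15, 5 + 2)*(-204) = -15*(-15 + (5 + 2))*(-204) = -15*(-15 + 7)*(-204) = -15*(-8)*(-204) = 120*(-204) = -24480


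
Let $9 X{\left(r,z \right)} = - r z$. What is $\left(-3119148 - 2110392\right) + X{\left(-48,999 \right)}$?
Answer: $-5224212$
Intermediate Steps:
$X{\left(r,z \right)} = - \frac{r z}{9}$ ($X{\left(r,z \right)} = \frac{\left(-1\right) r z}{9} = - \frac{r z}{9}$)
$\left(-3119148 - 2110392\right) + X{\left(-48,999 \right)} = \left(-3119148 - 2110392\right) - \left(- \frac{16}{3}\right) 999 = -5229540 + 5328 = -5224212$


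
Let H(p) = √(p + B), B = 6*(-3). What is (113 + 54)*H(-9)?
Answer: 501*I*√3 ≈ 867.76*I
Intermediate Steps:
B = -18
H(p) = √(-18 + p) (H(p) = √(p - 18) = √(-18 + p))
(113 + 54)*H(-9) = (113 + 54)*√(-18 - 9) = 167*√(-27) = 167*(3*I*√3) = 501*I*√3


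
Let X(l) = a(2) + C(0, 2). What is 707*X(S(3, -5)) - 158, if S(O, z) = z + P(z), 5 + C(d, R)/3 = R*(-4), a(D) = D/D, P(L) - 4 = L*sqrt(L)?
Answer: -27024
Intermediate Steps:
P(L) = 4 + L**(3/2) (P(L) = 4 + L*sqrt(L) = 4 + L**(3/2))
a(D) = 1
C(d, R) = -15 - 12*R (C(d, R) = -15 + 3*(R*(-4)) = -15 + 3*(-4*R) = -15 - 12*R)
S(O, z) = 4 + z + z**(3/2) (S(O, z) = z + (4 + z**(3/2)) = 4 + z + z**(3/2))
X(l) = -38 (X(l) = 1 + (-15 - 12*2) = 1 + (-15 - 24) = 1 - 39 = -38)
707*X(S(3, -5)) - 158 = 707*(-38) - 158 = -26866 - 158 = -27024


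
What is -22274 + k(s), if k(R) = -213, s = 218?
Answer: -22487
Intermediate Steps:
-22274 + k(s) = -22274 - 213 = -22487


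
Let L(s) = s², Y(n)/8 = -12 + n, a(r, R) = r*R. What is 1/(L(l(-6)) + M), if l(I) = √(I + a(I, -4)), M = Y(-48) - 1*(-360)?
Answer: -1/102 ≈ -0.0098039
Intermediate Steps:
a(r, R) = R*r
Y(n) = -96 + 8*n (Y(n) = 8*(-12 + n) = -96 + 8*n)
M = -120 (M = (-96 + 8*(-48)) - 1*(-360) = (-96 - 384) + 360 = -480 + 360 = -120)
l(I) = √3*√(-I) (l(I) = √(I - 4*I) = √(-3*I) = √3*√(-I))
1/(L(l(-6)) + M) = 1/((√3*√(-1*(-6)))² - 120) = 1/((√3*√6)² - 120) = 1/((3*√2)² - 120) = 1/(18 - 120) = 1/(-102) = -1/102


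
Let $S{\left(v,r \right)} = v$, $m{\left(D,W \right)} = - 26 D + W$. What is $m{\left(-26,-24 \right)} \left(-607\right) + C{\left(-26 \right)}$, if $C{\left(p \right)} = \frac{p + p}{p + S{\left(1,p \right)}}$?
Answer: $- \frac{9894048}{25} \approx -3.9576 \cdot 10^{5}$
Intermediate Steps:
$m{\left(D,W \right)} = W - 26 D$
$C{\left(p \right)} = \frac{2 p}{1 + p}$ ($C{\left(p \right)} = \frac{p + p}{p + 1} = \frac{2 p}{1 + p}$)
$m{\left(-26,-24 \right)} \left(-607\right) + C{\left(-26 \right)} = \left(-24 - -676\right) \left(-607\right) + 2 \left(-26\right) \frac{1}{1 - 26} = \left(-24 + 676\right) \left(-607\right) + 2 \left(-26\right) \frac{1}{-25} = 652 \left(-607\right) + 2 \left(-26\right) \left(- \frac{1}{25}\right) = -395764 + \frac{52}{25} = - \frac{9894048}{25}$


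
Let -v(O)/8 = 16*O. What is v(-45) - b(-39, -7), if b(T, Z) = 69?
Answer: 5691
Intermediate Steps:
v(O) = -128*O
v(-45) - b(-39, -7) = -128*(-45) - 1*69 = 5760 - 69 = 5691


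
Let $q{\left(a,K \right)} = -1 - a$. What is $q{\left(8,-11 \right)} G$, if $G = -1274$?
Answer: $11466$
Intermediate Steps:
$q{\left(8,-11 \right)} G = \left(-1 - 8\right) \left(-1274\right) = \left(-9\right) \left(-1274\right) = 11466$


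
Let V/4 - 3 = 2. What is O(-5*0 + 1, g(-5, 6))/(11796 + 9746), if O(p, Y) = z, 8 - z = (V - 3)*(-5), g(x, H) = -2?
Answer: 93/21542 ≈ 0.0043171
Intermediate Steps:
V = 20 (V = 12 + 4*2 = 12 + 8 = 20)
z = 93 (z = 8 - (20 - 3)*(-5) = 8 - 17*(-5) = 8 - 1*(-85) = 8 + 85 = 93)
O(p, Y) = 93
O(-5*0 + 1, g(-5, 6))/(11796 + 9746) = 93/(11796 + 9746) = 93/21542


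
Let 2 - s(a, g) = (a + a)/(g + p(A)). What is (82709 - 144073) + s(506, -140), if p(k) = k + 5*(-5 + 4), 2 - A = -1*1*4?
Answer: -8528306/139 ≈ -61355.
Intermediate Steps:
A = 6 (A = 2 - (-1*1)*4 = 2 - (-1)*4 = 2 - 1*(-4) = 2 + 4 = 6)
p(k) = -5 + k (p(k) = k + 5*(-1) = k - 5 = -5 + k)
s(a, g) = 2 - 2*a/(1 + g) (s(a, g) = 2 - (a + a)/(g + (-5 + 6)) = 2 - 2*a/(g + 1) = 2 - 2*a/(1 + g))
(82709 - 144073) + s(506, -140) = (82709 - 144073) + 2*(1 - 140 - 1*506)/(1 - 140) = -61364 + 2*(1 - 140 - 506)/(-139) = -61364 + 2*(-1/139)*(-645) = -61364 + 1290/139 = -8528306/139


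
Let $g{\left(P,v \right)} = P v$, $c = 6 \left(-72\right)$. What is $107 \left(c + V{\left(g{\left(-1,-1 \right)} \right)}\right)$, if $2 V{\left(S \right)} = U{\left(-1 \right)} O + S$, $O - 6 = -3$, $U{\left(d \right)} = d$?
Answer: $-46331$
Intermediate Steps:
$c = -432$
$O = 3$ ($O = 6 - 3 = 3$)
$V{\left(S \right)} = - \frac{3}{2} + \frac{S}{2}$ ($V{\left(S \right)} = \frac{\left(-1\right) 3 + S}{2} = \frac{-3 + S}{2} = - \frac{3}{2} + \frac{S}{2}$)
$107 \left(c + V{\left(g{\left(-1,-1 \right)} \right)}\right) = 107 \left(-432 - \left(\frac{3}{2} - \frac{\left(-1\right) \left(-1\right)}{2}\right)\right) = 107 \left(-432 + \left(- \frac{3}{2} + \frac{1}{2} \cdot 1\right)\right) = 107 \left(-432 + \left(- \frac{3}{2} + \frac{1}{2}\right)\right) = 107 \left(-432 - 1\right) = 107 \left(-433\right) = -46331$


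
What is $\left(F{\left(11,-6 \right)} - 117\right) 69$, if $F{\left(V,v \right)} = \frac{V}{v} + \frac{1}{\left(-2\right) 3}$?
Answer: $-8211$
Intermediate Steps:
$F{\left(V,v \right)} = - \frac{1}{6} + \frac{V}{v}$ ($F{\left(V,v \right)} = \frac{V}{v} - \frac{1}{6} = - \frac{1}{6} + \frac{V}{v}$)
$\left(F{\left(11,-6 \right)} - 117\right) 69 = \left(\frac{11 - -1}{-6} - 117\right) 69 = \left(- \frac{11 + 1}{6} - 117\right) 69 = \left(\left(- \frac{1}{6}\right) 12 - 117\right) 69 = \left(-2 - 117\right) 69 = \left(-119\right) 69 = -8211$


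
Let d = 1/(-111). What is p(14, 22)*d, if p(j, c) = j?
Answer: -14/111 ≈ -0.12613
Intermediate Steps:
d = -1/111 ≈ -0.0090090
p(14, 22)*d = 14*(-1/111) = -14/111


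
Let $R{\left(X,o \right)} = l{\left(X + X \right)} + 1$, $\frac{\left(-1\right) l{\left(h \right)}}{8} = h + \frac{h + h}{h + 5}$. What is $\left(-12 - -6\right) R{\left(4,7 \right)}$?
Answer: $\frac{5682}{13} \approx 437.08$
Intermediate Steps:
$l{\left(h \right)} = - 8 h - \frac{16 h}{5 + h}$ ($l{\left(h \right)} = - 8 \left(h + \frac{h + h}{h + 5}\right) = - 8 \left(h + \frac{2 h}{5 + h}\right) = - 8 h - \frac{16 h}{5 + h}$)
$R{\left(X,o \right)} = 1 - \frac{16 X \left(7 + 2 X\right)}{5 + 2 X}$ ($R{\left(X,o \right)} = - \frac{8 \left(X + X\right) \left(7 + \left(X + X\right)\right)}{5 + \left(X + X\right)} + 1 = - \frac{8 \cdot 2 X \left(7 + 2 X\right)}{5 + 2 X} + 1 = - \frac{16 X \left(7 + 2 X\right)}{5 + 2 X} + 1 = 1 - \frac{16 X \left(7 + 2 X\right)}{5 + 2 X}$)
$\left(-12 - -6\right) R{\left(4,7 \right)} = \left(-12 - -6\right) \frac{5 - 440 - 32 \cdot 4^{2}}{5 + 2 \cdot 4} = \left(-12 + 6\right) \frac{5 - 440 - 512}{5 + 8} = - 6 \frac{5 - 440 - 512}{13} = - 6 \cdot \frac{1}{13} \left(-947\right) = \left(-6\right) \left(- \frac{947}{13}\right) = \frac{5682}{13}$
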